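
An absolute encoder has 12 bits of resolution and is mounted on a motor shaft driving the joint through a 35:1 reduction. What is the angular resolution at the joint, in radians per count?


counts = 2^12 = 4096
effective counts at joint = 4096 * 35 = 143360
resolution = 2*pi / 143360
= 4.3828e-05 rad/count


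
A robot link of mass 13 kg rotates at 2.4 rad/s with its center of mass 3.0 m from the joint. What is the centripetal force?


F = m * omega^2 * r
= 13 * 2.4^2 * 3.0
= 13 * 5.76 * 3.0
= 224.64 N


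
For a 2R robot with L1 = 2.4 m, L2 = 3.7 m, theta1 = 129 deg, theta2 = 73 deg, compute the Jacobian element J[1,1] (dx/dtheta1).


J[1,1] = -L1*sin(t1) - L2*sin(t1+t2)
= -2.4*sin(129) - 3.7*sin(202)
= -0.4791


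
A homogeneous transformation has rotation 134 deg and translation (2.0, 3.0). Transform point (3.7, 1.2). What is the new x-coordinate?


x' = cos(theta)*px - sin(theta)*py + tx
= -0.6947*3.7 - 0.7193*1.2 + 2.0
= -1.4334


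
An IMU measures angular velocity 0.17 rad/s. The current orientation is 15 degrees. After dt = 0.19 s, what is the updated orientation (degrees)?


delta_theta = w * dt = 0.17 * 0.19 = 0.0323 rad
= 1.8507 deg
theta_new = 15 + 1.8507 = 16.8507 deg


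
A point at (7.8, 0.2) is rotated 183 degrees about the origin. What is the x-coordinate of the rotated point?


x' = x*cos(theta) - y*sin(theta)
cos(183 deg) = -0.9986, sin(183 deg) = -0.0523
x' = 7.8 * -0.9986 - 0.2 * -0.0523
= -7.7893 - -0.0105
= -7.7788


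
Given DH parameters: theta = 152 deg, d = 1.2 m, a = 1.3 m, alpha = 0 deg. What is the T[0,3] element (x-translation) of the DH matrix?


T[0,3] = a * cos(theta)
= 1.3 * cos(152 deg)
= 1.3 * -0.8829
= -1.1478


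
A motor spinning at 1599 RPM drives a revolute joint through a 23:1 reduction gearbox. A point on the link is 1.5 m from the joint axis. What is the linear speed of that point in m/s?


omega_motor = 1599 * 2*pi/60 = 167.4469 rad/s
omega_joint = omega_motor / 23 = 7.2803 rad/s
v = omega_joint * r = 7.2803 * 1.5
= 10.9204 m/s


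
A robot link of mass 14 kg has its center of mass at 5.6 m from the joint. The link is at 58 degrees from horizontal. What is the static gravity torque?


tau = m*g*L*cos(angle)
= 14 * 9.81 * 5.6 * cos(58 deg)
= 14 * 9.81 * 5.6 * 0.5299
= 407.563 Nm


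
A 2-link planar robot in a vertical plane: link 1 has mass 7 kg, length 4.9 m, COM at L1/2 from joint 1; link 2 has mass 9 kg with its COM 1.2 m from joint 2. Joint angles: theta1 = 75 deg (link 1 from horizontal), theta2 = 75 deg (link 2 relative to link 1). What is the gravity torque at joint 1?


Horizontal distance from joint 1 to link-1 COM:
  x_c1 = (L1/2)*cos(t1) = 2.45 * 0.2588 = 0.6341 m
Horizontal distance from joint 1 to link-2 COM:
  x_c2 = L1*cos(t1) + Lc2*cos(t1+t2)
       = 4.9*0.2588 + 1.2*-0.866 = 0.229 m
tau1 = m1*g*x_c1 + m2*g*x_c2
     = 7*9.81*0.6341 + 9*9.81*0.229
     = 43.5441 + 20.2169
     = 63.761 Nm


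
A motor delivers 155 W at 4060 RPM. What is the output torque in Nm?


omega = 4060 * 2*pi/60 = 425.1622 rad/s
tau = P / omega = 155 / 425.1622
= 0.3646 Nm


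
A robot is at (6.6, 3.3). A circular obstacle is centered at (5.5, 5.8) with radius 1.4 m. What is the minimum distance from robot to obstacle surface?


center_dist = sqrt((6.6-5.5)^2 + (3.3-5.8)^2)
= sqrt(1.21 + 6.25)
= 2.7313
min_dist = center_dist - radius = 2.7313 - 1.4 = 1.3313 m


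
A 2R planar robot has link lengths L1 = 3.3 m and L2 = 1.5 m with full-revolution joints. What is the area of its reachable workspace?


r_max = L1 + L2 = 4.8 m
r_min = |L1 - L2| = 1.8 m
Area = pi*(r_max^2 - r_min^2)
= pi*(23.04 - 3.24)
= pi * 19.8
= 62.2035 m^2


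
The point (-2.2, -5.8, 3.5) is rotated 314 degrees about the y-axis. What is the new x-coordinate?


Rotation about y-axis: x' = x*cos(theta) + z*sin(theta)
= -2.2 * 0.6947 + 3.5 * -0.7193
= -4.0459


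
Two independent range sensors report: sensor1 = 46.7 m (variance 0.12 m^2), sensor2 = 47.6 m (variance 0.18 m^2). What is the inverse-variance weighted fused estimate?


w1 = (1/var1) / (1/var1 + 1/var2)
   = 8.3333 / (8.3333 + 5.5556) = 0.6
w2 = 1 - w1 = 0.4
fused = w1*s1 + w2*s2 = 28.02 + 19.04
= 47.06 m


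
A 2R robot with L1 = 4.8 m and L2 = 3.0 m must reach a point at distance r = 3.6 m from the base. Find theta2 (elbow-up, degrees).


cos(theta2) = (r^2 - L1^2 - L2^2) / (2*L1*L2)
cos(theta2) = (12.96 - 23.04 - 9.0) / 28.8
cos(theta2) = -0.6625
theta2 = 131.4908 degrees


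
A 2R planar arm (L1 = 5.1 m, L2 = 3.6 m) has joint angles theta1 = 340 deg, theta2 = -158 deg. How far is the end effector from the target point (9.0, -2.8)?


End effector via forward kinematics:
x = L1*cos(t1) + L2*cos(t1+t2) = 1.1946
y = L1*sin(t1) + L2*sin(t1+t2) = -1.8699
Distance to target:
d = sqrt((9.0 - 1.1946)^2 + (-2.8 - -1.8699)^2)
= sqrt(60.9239 + 0.865)
= 7.8606 m


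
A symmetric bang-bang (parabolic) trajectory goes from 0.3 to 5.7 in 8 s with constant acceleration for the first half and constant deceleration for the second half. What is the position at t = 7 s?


Symmetric rest-to-rest: each phase covers (pf-p0)/2 in time T/2. 0.5*a*(T/2)^2 = (pf-p0)/2 => a = 4*(pf-p0)/T^2
a = 4*(5.7-0.3)/8^2 = 0.3375
t = 7 is in the deceleration phase (t > T/2).
p = pf - 0.5*a*(T-t)^2 = 5.7 - 0.5*0.3375*1^2
= 5.5312


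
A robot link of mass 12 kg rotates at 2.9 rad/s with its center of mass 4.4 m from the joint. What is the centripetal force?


F = m * omega^2 * r
= 12 * 2.9^2 * 4.4
= 12 * 8.41 * 4.4
= 444.048 N


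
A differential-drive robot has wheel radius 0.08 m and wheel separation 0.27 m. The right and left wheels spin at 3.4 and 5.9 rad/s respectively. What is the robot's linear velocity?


vR = r*wR = 0.08*3.4 = 0.272 m/s
vL = r*wL = 0.08*5.9 = 0.472 m/s
v = (vR+vL)/2 = 0.372 m/s
omega = (vR-vL)/L = -0.7407 rad/s
linear velocity = 0.372 m/s


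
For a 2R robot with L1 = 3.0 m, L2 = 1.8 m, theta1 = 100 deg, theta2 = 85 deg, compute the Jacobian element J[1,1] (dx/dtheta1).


J[1,1] = -L1*sin(t1) - L2*sin(t1+t2)
= -3.0*sin(100) - 1.8*sin(185)
= -2.7975


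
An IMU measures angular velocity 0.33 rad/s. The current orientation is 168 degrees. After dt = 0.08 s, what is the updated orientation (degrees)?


delta_theta = w * dt = 0.33 * 0.08 = 0.0264 rad
= 1.5126 deg
theta_new = 168 + 1.5126 = 169.5126 deg


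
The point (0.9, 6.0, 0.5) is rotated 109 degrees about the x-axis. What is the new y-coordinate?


Rotation about x-axis: y' = y*cos(theta) - z*sin(theta)
= 6.0 * -0.3256 - 0.5 * 0.9455
= -2.4262


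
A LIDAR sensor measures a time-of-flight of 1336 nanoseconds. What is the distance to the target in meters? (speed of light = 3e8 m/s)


tof = 1336 ns = 1.336e-06 s
dist = c * tof / 2
= 3e8 * 1.336e-06 / 2
= 200.4 m


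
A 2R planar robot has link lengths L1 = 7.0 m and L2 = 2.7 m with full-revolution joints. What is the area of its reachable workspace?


r_max = L1 + L2 = 9.7 m
r_min = |L1 - L2| = 4.3 m
Area = pi*(r_max^2 - r_min^2)
= pi*(94.09 - 18.49)
= pi * 75.6
= 237.5044 m^2


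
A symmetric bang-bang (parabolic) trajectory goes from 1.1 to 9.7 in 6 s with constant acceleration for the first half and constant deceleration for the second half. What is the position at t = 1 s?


Symmetric rest-to-rest: each phase covers (pf-p0)/2 in time T/2. 0.5*a*(T/2)^2 = (pf-p0)/2 => a = 4*(pf-p0)/T^2
a = 4*(9.7-1.1)/6^2 = 0.9556
t = 1 is in the acceleration phase (t <= T/2).
p = p0 + 0.5*a*t^2 = 1.1 + 0.5*0.9556*1^2
= 1.5778


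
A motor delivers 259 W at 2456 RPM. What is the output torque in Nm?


omega = 2456 * 2*pi/60 = 257.1917 rad/s
tau = P / omega = 259 / 257.1917
= 1.007 Nm


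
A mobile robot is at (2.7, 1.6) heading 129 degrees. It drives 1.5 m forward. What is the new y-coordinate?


y_new = y0 + d*sin(theta)
= 1.6 + 1.5*sin(129)
= 1.6 + 1.1657
= 2.7657


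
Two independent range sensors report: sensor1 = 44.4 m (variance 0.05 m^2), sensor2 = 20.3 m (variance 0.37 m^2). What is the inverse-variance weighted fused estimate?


w1 = (1/var1) / (1/var1 + 1/var2)
   = 20.0 / (20.0 + 2.7027) = 0.881
w2 = 1 - w1 = 0.119
fused = w1*s1 + w2*s2 = 39.1143 + 2.4167
= 41.531 m


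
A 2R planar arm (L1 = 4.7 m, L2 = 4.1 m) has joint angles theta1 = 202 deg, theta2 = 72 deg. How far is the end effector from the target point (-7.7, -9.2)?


End effector via forward kinematics:
x = L1*cos(t1) + L2*cos(t1+t2) = -4.0718
y = L1*sin(t1) + L2*sin(t1+t2) = -5.8507
Distance to target:
d = sqrt((-7.7 - -4.0718)^2 + (-9.2 - -5.8507)^2)
= sqrt(13.1641 + 11.2181)
= 4.9378 m


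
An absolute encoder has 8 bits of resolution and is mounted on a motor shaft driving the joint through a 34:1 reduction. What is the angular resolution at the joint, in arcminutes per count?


counts = 2^8 = 256
effective counts at joint = 256 * 34 = 8704
resolution = 360*60 / 8704
= 2.4816 arcmin/count


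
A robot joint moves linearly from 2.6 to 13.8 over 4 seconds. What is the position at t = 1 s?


s = t/T = 1/4 = 0.25
p(t) = p0 + (pf-p0)*s
= 2.6 + (13.8 - 2.6) * 0.25
= 5.4


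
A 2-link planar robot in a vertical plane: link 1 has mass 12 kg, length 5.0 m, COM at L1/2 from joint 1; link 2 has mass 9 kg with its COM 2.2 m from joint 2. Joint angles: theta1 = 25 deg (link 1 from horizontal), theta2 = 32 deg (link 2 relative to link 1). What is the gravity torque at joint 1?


Horizontal distance from joint 1 to link-1 COM:
  x_c1 = (L1/2)*cos(t1) = 2.5 * 0.9063 = 2.2658 m
Horizontal distance from joint 1 to link-2 COM:
  x_c2 = L1*cos(t1) + Lc2*cos(t1+t2)
       = 5.0*0.9063 + 2.2*0.5446 = 5.7297 m
tau1 = m1*g*x_c1 + m2*g*x_c2
     = 12*9.81*2.2658 + 9*9.81*5.7297
     = 266.7264 + 505.8792
     = 772.6056 Nm


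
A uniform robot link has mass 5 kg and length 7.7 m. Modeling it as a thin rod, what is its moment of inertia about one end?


I = (1/3) * m * L^2
= (1/3) * 5 * 7.7^2
= 0.333333 * 5 * 59.29
= 98.8167 kg*m^2


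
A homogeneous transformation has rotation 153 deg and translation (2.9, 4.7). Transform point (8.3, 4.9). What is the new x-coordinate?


x' = cos(theta)*px - sin(theta)*py + tx
= -0.891*8.3 - 0.454*4.9 + 2.9
= -6.7199


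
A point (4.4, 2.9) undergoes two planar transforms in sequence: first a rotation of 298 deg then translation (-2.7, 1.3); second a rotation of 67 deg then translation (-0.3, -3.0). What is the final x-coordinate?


After transform 1:
x1 = cos(298)*4.4 - sin(298)*2.9 + -2.7 = 1.9262
y1 = sin(298)*4.4 + cos(298)*2.9 + 1.3 = -1.2235
After transform 2:
x2 = cos(67)*1.9262 - sin(67)*-1.2235 + -0.3
= 1.5789


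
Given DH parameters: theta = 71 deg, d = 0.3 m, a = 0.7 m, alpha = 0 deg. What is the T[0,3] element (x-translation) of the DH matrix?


T[0,3] = a * cos(theta)
= 0.7 * cos(71 deg)
= 0.7 * 0.3256
= 0.2279


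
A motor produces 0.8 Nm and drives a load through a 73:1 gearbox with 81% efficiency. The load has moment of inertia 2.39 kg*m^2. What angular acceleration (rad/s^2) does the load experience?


tau_out = tau_motor * N * eta
= 0.8 * 73 * 0.81 = 47.304 Nm
alpha = tau_out / I = 47.304 / 2.39
= 19.7925 rad/s^2


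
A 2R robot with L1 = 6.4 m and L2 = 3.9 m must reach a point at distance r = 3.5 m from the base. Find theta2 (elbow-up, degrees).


cos(theta2) = (r^2 - L1^2 - L2^2) / (2*L1*L2)
cos(theta2) = (12.25 - 40.96 - 15.21) / 49.92
cos(theta2) = -0.879808
theta2 = 151.6192 degrees


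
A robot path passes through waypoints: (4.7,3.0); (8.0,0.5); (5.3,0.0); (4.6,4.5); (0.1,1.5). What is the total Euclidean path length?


Segment lengths:
  seg1 = sqrt((3.3)^2 + (-2.5)^2) = 4.14
  seg2 = sqrt((-2.7)^2 + (-0.5)^2) = 2.7459
  seg3 = sqrt((-0.7)^2 + (4.5)^2) = 4.5541
  seg4 = sqrt((-4.5)^2 + (-3.0)^2) = 5.4083
Total = 16.8484


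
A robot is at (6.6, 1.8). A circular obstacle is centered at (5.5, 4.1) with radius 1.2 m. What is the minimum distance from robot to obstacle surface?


center_dist = sqrt((6.6-5.5)^2 + (1.8-4.1)^2)
= sqrt(1.21 + 5.29)
= 2.5495
min_dist = center_dist - radius = 2.5495 - 1.2 = 1.3495 m


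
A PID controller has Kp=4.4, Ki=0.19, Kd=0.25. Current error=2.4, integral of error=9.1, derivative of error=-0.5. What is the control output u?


u = Kp*e + Ki*int(e) + Kd*de/dt
= 4.4*2.4 + 0.19*9.1 + 0.25*(-0.5)
= 10.56 + 1.729 + -0.125
= 12.164


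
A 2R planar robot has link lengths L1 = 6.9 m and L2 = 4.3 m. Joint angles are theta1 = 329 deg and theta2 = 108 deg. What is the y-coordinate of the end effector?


Convert angles to radians: theta1 = 5.7421, theta2 = 1.885
y = L1*sin(theta1) + L2*sin(theta1+theta2)
y = -3.5538 + 4.1898
y = 0.636


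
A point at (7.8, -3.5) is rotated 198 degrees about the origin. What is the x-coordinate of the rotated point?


x' = x*cos(theta) - y*sin(theta)
cos(198 deg) = -0.9511, sin(198 deg) = -0.309
x' = 7.8 * -0.9511 - -3.5 * -0.309
= -7.4182 - 1.0816
= -8.4998


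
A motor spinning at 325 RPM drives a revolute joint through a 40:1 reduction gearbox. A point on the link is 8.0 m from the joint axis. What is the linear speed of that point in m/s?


omega_motor = 325 * 2*pi/60 = 34.0339 rad/s
omega_joint = omega_motor / 40 = 0.8508 rad/s
v = omega_joint * r = 0.8508 * 8.0
= 6.8068 m/s


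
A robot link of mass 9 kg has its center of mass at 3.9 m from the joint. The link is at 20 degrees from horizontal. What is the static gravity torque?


tau = m*g*L*cos(angle)
= 9 * 9.81 * 3.9 * cos(20 deg)
= 9 * 9.81 * 3.9 * 0.9397
= 323.5653 Nm


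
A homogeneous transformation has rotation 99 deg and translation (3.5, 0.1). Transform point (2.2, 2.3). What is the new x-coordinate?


x' = cos(theta)*px - sin(theta)*py + tx
= -0.1564*2.2 - 0.9877*2.3 + 3.5
= 0.8842


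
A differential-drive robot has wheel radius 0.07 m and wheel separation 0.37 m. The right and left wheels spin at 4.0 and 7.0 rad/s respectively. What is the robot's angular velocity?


vR = r*wR = 0.07*4.0 = 0.28 m/s
vL = r*wL = 0.07*7.0 = 0.49 m/s
v = (vR+vL)/2 = 0.385 m/s
omega = (vR-vL)/L = -0.5676 rad/s
angular velocity = -0.5676 rad/s


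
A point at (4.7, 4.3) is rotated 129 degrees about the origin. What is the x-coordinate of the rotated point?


x' = x*cos(theta) - y*sin(theta)
cos(129 deg) = -0.6293, sin(129 deg) = 0.7771
x' = 4.7 * -0.6293 - 4.3 * 0.7771
= -2.9578 - 3.3417
= -6.2995


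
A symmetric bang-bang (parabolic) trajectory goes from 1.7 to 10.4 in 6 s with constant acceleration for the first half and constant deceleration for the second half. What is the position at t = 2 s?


Symmetric rest-to-rest: each phase covers (pf-p0)/2 in time T/2. 0.5*a*(T/2)^2 = (pf-p0)/2 => a = 4*(pf-p0)/T^2
a = 4*(10.4-1.7)/6^2 = 0.9667
t = 2 is in the acceleration phase (t <= T/2).
p = p0 + 0.5*a*t^2 = 1.7 + 0.5*0.9667*2^2
= 3.6333


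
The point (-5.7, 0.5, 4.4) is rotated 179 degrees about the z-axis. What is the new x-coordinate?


Rotation about z-axis: x' = x*cos(theta) - y*sin(theta)
= -5.7 * -0.9998 - 0.5 * 0.0175
= 5.6904


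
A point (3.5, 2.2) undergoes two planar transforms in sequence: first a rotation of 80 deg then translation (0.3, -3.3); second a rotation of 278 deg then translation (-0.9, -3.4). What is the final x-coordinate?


After transform 1:
x1 = cos(80)*3.5 - sin(80)*2.2 + 0.3 = -1.2588
y1 = sin(80)*3.5 + cos(80)*2.2 + -3.3 = 0.5289
After transform 2:
x2 = cos(278)*-1.2588 - sin(278)*0.5289 + -0.9
= -0.5515


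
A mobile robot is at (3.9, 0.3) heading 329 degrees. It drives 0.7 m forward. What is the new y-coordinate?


y_new = y0 + d*sin(theta)
= 0.3 + 0.7*sin(329)
= 0.3 + -0.3605
= -0.0605


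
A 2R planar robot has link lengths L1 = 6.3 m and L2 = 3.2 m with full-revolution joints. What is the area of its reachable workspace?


r_max = L1 + L2 = 9.5 m
r_min = |L1 - L2| = 3.1 m
Area = pi*(r_max^2 - r_min^2)
= pi*(90.25 - 9.61)
= pi * 80.64
= 253.338 m^2


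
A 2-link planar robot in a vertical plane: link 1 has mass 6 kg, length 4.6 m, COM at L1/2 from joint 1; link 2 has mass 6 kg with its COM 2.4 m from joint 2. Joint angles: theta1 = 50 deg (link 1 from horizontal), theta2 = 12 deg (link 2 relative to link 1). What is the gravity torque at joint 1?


Horizontal distance from joint 1 to link-1 COM:
  x_c1 = (L1/2)*cos(t1) = 2.3 * 0.6428 = 1.4784 m
Horizontal distance from joint 1 to link-2 COM:
  x_c2 = L1*cos(t1) + Lc2*cos(t1+t2)
       = 4.6*0.6428 + 2.4*0.4695 = 4.0836 m
tau1 = m1*g*x_c1 + m2*g*x_c2
     = 6*9.81*1.4784 + 6*9.81*4.0836
     = 87.0193 + 240.358
     = 327.3773 Nm


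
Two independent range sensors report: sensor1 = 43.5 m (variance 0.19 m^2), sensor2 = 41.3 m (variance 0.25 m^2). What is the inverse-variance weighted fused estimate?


w1 = (1/var1) / (1/var1 + 1/var2)
   = 5.2632 / (5.2632 + 4.0) = 0.5682
w2 = 1 - w1 = 0.4318
fused = w1*s1 + w2*s2 = 24.7159 + 17.8341
= 42.55 m


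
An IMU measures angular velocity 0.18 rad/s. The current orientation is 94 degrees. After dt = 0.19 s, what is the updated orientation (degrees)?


delta_theta = w * dt = 0.18 * 0.19 = 0.0342 rad
= 1.9595 deg
theta_new = 94 + 1.9595 = 95.9595 deg


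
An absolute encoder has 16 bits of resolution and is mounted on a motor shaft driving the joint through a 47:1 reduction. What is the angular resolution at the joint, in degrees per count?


counts = 2^16 = 65536
effective counts at joint = 65536 * 47 = 3080192
resolution = 360 / 3080192
= 1.1688e-04 deg/count


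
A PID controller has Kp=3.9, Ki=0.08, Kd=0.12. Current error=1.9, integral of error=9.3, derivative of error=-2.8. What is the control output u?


u = Kp*e + Ki*int(e) + Kd*de/dt
= 3.9*1.9 + 0.08*9.3 + 0.12*(-2.8)
= 7.41 + 0.744 + -0.336
= 7.818


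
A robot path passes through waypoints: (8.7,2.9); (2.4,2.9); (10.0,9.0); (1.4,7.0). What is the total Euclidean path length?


Segment lengths:
  seg1 = sqrt((-6.3)^2 + (0.0)^2) = 6.3
  seg2 = sqrt((7.6)^2 + (6.1)^2) = 9.7453
  seg3 = sqrt((-8.6)^2 + (-2.0)^2) = 8.8295
Total = 24.8748


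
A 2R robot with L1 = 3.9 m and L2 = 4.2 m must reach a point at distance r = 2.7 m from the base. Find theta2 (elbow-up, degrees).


cos(theta2) = (r^2 - L1^2 - L2^2) / (2*L1*L2)
cos(theta2) = (7.29 - 15.21 - 17.64) / 32.76
cos(theta2) = -0.78022
theta2 = 141.2807 degrees


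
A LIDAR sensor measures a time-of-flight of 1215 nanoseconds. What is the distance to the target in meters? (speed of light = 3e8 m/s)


tof = 1215 ns = 1.215e-06 s
dist = c * tof / 2
= 3e8 * 1.215e-06 / 2
= 182.25 m


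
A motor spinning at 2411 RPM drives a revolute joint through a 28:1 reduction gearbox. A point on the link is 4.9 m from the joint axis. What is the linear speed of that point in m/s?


omega_motor = 2411 * 2*pi/60 = 252.4793 rad/s
omega_joint = omega_motor / 28 = 9.0171 rad/s
v = omega_joint * r = 9.0171 * 4.9
= 44.1839 m/s


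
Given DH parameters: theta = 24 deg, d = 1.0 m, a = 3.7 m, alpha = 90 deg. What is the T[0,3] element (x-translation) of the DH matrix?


T[0,3] = a * cos(theta)
= 3.7 * cos(24 deg)
= 3.7 * 0.9135
= 3.3801


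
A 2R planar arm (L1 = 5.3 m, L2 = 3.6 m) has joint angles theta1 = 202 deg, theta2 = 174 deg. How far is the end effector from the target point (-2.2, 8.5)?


End effector via forward kinematics:
x = L1*cos(t1) + L2*cos(t1+t2) = -1.4535
y = L1*sin(t1) + L2*sin(t1+t2) = -0.9931
Distance to target:
d = sqrt((-2.2 - -1.4535)^2 + (8.5 - -0.9931)^2)
= sqrt(0.5572 + 90.1193)
= 9.5224 m


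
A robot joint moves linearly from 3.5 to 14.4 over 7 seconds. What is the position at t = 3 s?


s = t/T = 3/7 = 0.4286
p(t) = p0 + (pf-p0)*s
= 3.5 + (14.4 - 3.5) * 0.4286
= 8.1714


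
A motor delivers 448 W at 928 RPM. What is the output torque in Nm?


omega = 928 * 2*pi/60 = 97.1799 rad/s
tau = P / omega = 448 / 97.1799
= 4.61 Nm


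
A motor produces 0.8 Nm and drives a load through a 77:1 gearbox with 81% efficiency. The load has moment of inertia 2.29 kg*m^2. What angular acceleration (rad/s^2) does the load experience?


tau_out = tau_motor * N * eta
= 0.8 * 77 * 0.81 = 49.896 Nm
alpha = tau_out / I = 49.896 / 2.29
= 21.7886 rad/s^2


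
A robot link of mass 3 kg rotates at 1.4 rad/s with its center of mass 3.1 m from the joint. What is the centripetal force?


F = m * omega^2 * r
= 3 * 1.4^2 * 3.1
= 3 * 1.96 * 3.1
= 18.228 N


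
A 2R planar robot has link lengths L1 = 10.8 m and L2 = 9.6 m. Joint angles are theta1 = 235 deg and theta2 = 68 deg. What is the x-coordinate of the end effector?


Convert angles to radians: theta1 = 4.1015, theta2 = 1.1868
x = L1*cos(theta1) + L2*cos(theta1+theta2)
x = -6.1946 + 5.2285
x = -0.9661


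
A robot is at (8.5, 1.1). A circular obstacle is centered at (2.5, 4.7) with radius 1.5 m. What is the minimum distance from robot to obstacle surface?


center_dist = sqrt((8.5-2.5)^2 + (1.1-4.7)^2)
= sqrt(36.0 + 12.96)
= 6.9971
min_dist = center_dist - radius = 6.9971 - 1.5 = 5.4971 m


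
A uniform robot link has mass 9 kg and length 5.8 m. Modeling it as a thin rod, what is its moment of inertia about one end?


I = (1/3) * m * L^2
= (1/3) * 9 * 5.8^2
= 0.333333 * 9 * 33.64
= 100.92 kg*m^2


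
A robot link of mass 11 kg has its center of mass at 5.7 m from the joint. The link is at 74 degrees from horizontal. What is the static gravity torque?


tau = m*g*L*cos(angle)
= 11 * 9.81 * 5.7 * cos(74 deg)
= 11 * 9.81 * 5.7 * 0.2756
= 169.541 Nm


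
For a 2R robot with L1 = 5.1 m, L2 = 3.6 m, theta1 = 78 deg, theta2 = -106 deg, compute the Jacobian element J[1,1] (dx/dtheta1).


J[1,1] = -L1*sin(t1) - L2*sin(t1+t2)
= -5.1*sin(78) - 3.6*sin(-28)
= -3.2985


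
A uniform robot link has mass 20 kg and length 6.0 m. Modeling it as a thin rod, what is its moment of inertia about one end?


I = (1/3) * m * L^2
= (1/3) * 20 * 6.0^2
= 0.333333 * 20 * 36.0
= 240.0 kg*m^2


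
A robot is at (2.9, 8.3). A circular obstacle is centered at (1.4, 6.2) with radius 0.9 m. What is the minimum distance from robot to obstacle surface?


center_dist = sqrt((2.9-1.4)^2 + (8.3-6.2)^2)
= sqrt(2.25 + 4.41)
= 2.5807
min_dist = center_dist - radius = 2.5807 - 0.9 = 1.6807 m


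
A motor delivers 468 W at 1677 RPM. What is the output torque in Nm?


omega = 1677 * 2*pi/60 = 175.615 rad/s
tau = P / omega = 468 / 175.615
= 2.6649 Nm


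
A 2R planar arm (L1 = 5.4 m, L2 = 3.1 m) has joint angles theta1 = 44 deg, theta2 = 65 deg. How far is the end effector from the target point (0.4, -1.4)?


End effector via forward kinematics:
x = L1*cos(t1) + L2*cos(t1+t2) = 2.8752
y = L1*sin(t1) + L2*sin(t1+t2) = 6.6823
Distance to target:
d = sqrt((0.4 - 2.8752)^2 + (-1.4 - 6.6823)^2)
= sqrt(6.1265 + 65.323)
= 8.4528 m


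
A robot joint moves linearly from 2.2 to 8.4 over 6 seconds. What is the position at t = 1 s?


s = t/T = 1/6 = 0.1667
p(t) = p0 + (pf-p0)*s
= 2.2 + (8.4 - 2.2) * 0.1667
= 3.2333


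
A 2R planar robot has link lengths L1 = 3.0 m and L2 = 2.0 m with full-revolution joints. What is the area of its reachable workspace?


r_max = L1 + L2 = 5.0 m
r_min = |L1 - L2| = 1.0 m
Area = pi*(r_max^2 - r_min^2)
= pi*(25.0 - 1.0)
= pi * 24.0
= 75.3982 m^2


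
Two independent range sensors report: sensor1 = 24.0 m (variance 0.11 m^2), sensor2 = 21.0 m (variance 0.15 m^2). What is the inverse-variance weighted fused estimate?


w1 = (1/var1) / (1/var1 + 1/var2)
   = 9.0909 / (9.0909 + 6.6667) = 0.5769
w2 = 1 - w1 = 0.4231
fused = w1*s1 + w2*s2 = 13.8462 + 8.8846
= 22.7308 m


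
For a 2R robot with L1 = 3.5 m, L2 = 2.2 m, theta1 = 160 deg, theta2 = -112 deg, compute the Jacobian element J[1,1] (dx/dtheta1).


J[1,1] = -L1*sin(t1) - L2*sin(t1+t2)
= -3.5*sin(160) - 2.2*sin(48)
= -2.832


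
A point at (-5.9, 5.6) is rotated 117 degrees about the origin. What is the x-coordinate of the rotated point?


x' = x*cos(theta) - y*sin(theta)
cos(117 deg) = -0.454, sin(117 deg) = 0.891
x' = -5.9 * -0.454 - 5.6 * 0.891
= 2.6785 - 4.9896
= -2.3111


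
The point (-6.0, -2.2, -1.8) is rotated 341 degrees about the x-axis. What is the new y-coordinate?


Rotation about x-axis: y' = y*cos(theta) - z*sin(theta)
= -2.2 * 0.9455 - -1.8 * -0.3256
= -2.6662


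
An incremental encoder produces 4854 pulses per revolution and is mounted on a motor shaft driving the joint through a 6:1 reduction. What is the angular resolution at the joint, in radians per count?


counts per rev = 4854
effective counts at joint = 4854 * 6 = 29124
resolution = 2*pi / 29124
= 2.1574e-04 rad/count


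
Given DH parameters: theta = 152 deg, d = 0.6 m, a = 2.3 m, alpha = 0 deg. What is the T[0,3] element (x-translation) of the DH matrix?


T[0,3] = a * cos(theta)
= 2.3 * cos(152 deg)
= 2.3 * -0.8829
= -2.0308


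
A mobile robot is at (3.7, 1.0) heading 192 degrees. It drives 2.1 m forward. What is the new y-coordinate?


y_new = y0 + d*sin(theta)
= 1.0 + 2.1*sin(192)
= 1.0 + -0.4366
= 0.5634


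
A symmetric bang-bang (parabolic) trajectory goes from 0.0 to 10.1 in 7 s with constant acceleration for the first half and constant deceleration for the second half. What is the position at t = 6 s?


Symmetric rest-to-rest: each phase covers (pf-p0)/2 in time T/2. 0.5*a*(T/2)^2 = (pf-p0)/2 => a = 4*(pf-p0)/T^2
a = 4*(10.1-0.0)/7^2 = 0.8245
t = 6 is in the deceleration phase (t > T/2).
p = pf - 0.5*a*(T-t)^2 = 10.1 - 0.5*0.8245*1^2
= 9.6878


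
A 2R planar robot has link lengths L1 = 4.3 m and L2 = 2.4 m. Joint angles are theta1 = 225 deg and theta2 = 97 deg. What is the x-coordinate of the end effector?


Convert angles to radians: theta1 = 3.927, theta2 = 1.693
x = L1*cos(theta1) + L2*cos(theta1+theta2)
x = -3.0406 + 1.8912
x = -1.1493


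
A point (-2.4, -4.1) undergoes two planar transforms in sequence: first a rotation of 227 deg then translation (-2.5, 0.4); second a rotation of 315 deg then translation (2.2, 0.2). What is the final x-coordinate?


After transform 1:
x1 = cos(227)*-2.4 - sin(227)*-4.1 + -2.5 = -3.8618
y1 = sin(227)*-2.4 + cos(227)*-4.1 + 0.4 = 4.9514
After transform 2:
x2 = cos(315)*-3.8618 - sin(315)*4.9514 + 2.2
= 2.9705


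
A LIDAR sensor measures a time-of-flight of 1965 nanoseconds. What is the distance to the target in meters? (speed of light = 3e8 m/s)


tof = 1965 ns = 1.965e-06 s
dist = c * tof / 2
= 3e8 * 1.965e-06 / 2
= 294.75 m


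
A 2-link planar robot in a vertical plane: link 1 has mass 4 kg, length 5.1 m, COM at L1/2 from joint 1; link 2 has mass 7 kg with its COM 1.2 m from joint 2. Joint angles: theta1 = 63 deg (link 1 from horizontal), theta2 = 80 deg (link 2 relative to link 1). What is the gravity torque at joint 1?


Horizontal distance from joint 1 to link-1 COM:
  x_c1 = (L1/2)*cos(t1) = 2.55 * 0.454 = 1.1577 m
Horizontal distance from joint 1 to link-2 COM:
  x_c2 = L1*cos(t1) + Lc2*cos(t1+t2)
       = 5.1*0.454 + 1.2*-0.7986 = 1.357 m
tau1 = m1*g*x_c1 + m2*g*x_c2
     = 4*9.81*1.1577 + 7*9.81*1.357
     = 45.4272 + 93.1844
     = 138.6116 Nm


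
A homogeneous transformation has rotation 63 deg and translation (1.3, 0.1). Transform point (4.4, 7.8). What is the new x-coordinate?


x' = cos(theta)*px - sin(theta)*py + tx
= 0.454*4.4 - 0.891*7.8 + 1.3
= -3.6523


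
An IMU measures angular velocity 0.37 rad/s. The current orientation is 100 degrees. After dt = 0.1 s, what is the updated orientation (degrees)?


delta_theta = w * dt = 0.37 * 0.1 = 0.037 rad
= 2.1199 deg
theta_new = 100 + 2.1199 = 102.1199 deg


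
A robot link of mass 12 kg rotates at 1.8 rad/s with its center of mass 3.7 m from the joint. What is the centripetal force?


F = m * omega^2 * r
= 12 * 1.8^2 * 3.7
= 12 * 3.24 * 3.7
= 143.856 N


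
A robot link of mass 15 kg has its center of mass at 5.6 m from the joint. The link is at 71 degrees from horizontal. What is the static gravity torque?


tau = m*g*L*cos(angle)
= 15 * 9.81 * 5.6 * cos(71 deg)
= 15 * 9.81 * 5.6 * 0.3256
= 268.2812 Nm


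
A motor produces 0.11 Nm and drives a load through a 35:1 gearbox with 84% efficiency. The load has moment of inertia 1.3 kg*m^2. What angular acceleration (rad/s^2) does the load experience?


tau_out = tau_motor * N * eta
= 0.11 * 35 * 0.84 = 3.234 Nm
alpha = tau_out / I = 3.234 / 1.3
= 2.4877 rad/s^2


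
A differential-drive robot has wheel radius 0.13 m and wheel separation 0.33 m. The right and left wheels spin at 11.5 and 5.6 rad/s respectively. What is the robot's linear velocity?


vR = r*wR = 0.13*11.5 = 1.495 m/s
vL = r*wL = 0.13*5.6 = 0.728 m/s
v = (vR+vL)/2 = 1.1115 m/s
omega = (vR-vL)/L = 2.3242 rad/s
linear velocity = 1.1115 m/s


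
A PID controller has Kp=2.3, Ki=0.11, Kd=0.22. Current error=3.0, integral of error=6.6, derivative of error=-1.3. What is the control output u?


u = Kp*e + Ki*int(e) + Kd*de/dt
= 2.3*3.0 + 0.11*6.6 + 0.22*(-1.3)
= 6.9 + 0.726 + -0.286
= 7.34


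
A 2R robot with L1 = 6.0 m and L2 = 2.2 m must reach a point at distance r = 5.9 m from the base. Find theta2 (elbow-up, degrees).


cos(theta2) = (r^2 - L1^2 - L2^2) / (2*L1*L2)
cos(theta2) = (34.81 - 36.0 - 4.84) / 26.4
cos(theta2) = -0.228409
theta2 = 103.2034 degrees


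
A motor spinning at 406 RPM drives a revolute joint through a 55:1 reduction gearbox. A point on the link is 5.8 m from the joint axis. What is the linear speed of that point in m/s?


omega_motor = 406 * 2*pi/60 = 42.5162 rad/s
omega_joint = omega_motor / 55 = 0.773 rad/s
v = omega_joint * r = 0.773 * 5.8
= 4.4835 m/s


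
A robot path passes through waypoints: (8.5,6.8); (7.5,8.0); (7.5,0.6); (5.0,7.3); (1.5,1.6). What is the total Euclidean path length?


Segment lengths:
  seg1 = sqrt((-1.0)^2 + (1.2)^2) = 1.562
  seg2 = sqrt((0.0)^2 + (-7.4)^2) = 7.4
  seg3 = sqrt((-2.5)^2 + (6.7)^2) = 7.1512
  seg4 = sqrt((-3.5)^2 + (-5.7)^2) = 6.6888
Total = 22.8021


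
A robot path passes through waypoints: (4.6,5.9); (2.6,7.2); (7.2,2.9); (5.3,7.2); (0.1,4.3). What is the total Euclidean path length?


Segment lengths:
  seg1 = sqrt((-2.0)^2 + (1.3)^2) = 2.3854
  seg2 = sqrt((4.6)^2 + (-4.3)^2) = 6.2968
  seg3 = sqrt((-1.9)^2 + (4.3)^2) = 4.7011
  seg4 = sqrt((-5.2)^2 + (-2.9)^2) = 5.954
Total = 19.3373


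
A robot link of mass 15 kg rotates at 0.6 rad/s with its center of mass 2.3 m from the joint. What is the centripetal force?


F = m * omega^2 * r
= 15 * 0.6^2 * 2.3
= 15 * 0.36 * 2.3
= 12.42 N


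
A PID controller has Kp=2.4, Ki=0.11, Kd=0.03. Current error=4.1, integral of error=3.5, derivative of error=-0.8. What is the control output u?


u = Kp*e + Ki*int(e) + Kd*de/dt
= 2.4*4.1 + 0.11*3.5 + 0.03*(-0.8)
= 9.84 + 0.385 + -0.024
= 10.201


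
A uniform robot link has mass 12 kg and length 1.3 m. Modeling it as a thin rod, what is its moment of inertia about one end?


I = (1/3) * m * L^2
= (1/3) * 12 * 1.3^2
= 0.333333 * 12 * 1.69
= 6.76 kg*m^2


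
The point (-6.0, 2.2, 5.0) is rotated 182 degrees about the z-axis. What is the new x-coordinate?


Rotation about z-axis: x' = x*cos(theta) - y*sin(theta)
= -6.0 * -0.9994 - 2.2 * -0.0349
= 6.0731


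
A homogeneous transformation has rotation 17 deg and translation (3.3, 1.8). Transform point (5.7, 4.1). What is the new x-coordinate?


x' = cos(theta)*px - sin(theta)*py + tx
= 0.9563*5.7 - 0.2924*4.1 + 3.3
= 7.5522


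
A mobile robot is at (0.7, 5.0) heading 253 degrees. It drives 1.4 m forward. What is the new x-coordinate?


x_new = x0 + d*cos(theta)
= 0.7 + 1.4*cos(253)
= 0.7 + -0.4093
= 0.2907


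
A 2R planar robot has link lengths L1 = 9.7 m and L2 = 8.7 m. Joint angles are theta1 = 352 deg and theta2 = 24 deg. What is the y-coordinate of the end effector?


Convert angles to radians: theta1 = 6.1436, theta2 = 0.4189
y = L1*sin(theta1) + L2*sin(theta1+theta2)
y = -1.35 + 2.398
y = 1.0481


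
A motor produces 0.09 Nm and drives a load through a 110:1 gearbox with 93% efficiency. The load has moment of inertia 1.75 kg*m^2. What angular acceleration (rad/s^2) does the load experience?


tau_out = tau_motor * N * eta
= 0.09 * 110 * 0.93 = 9.207 Nm
alpha = tau_out / I = 9.207 / 1.75
= 5.2611 rad/s^2


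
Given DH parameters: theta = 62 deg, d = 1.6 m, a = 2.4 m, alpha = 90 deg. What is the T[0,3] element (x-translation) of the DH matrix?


T[0,3] = a * cos(theta)
= 2.4 * cos(62 deg)
= 2.4 * 0.4695
= 1.1267


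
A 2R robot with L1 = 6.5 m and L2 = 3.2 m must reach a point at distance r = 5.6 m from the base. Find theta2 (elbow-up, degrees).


cos(theta2) = (r^2 - L1^2 - L2^2) / (2*L1*L2)
cos(theta2) = (31.36 - 42.25 - 10.24) / 41.6
cos(theta2) = -0.507933
theta2 = 120.5262 degrees


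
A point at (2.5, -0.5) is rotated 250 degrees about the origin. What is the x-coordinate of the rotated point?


x' = x*cos(theta) - y*sin(theta)
cos(250 deg) = -0.342, sin(250 deg) = -0.9397
x' = 2.5 * -0.342 - -0.5 * -0.9397
= -0.8551 - 0.4698
= -1.3249


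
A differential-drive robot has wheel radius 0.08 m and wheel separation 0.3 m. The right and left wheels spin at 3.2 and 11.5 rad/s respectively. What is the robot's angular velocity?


vR = r*wR = 0.08*3.2 = 0.256 m/s
vL = r*wL = 0.08*11.5 = 0.92 m/s
v = (vR+vL)/2 = 0.588 m/s
omega = (vR-vL)/L = -2.2133 rad/s
angular velocity = -2.2133 rad/s


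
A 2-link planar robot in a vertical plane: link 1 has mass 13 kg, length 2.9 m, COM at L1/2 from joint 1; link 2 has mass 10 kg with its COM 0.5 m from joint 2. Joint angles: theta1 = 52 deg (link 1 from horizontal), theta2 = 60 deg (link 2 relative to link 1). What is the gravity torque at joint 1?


Horizontal distance from joint 1 to link-1 COM:
  x_c1 = (L1/2)*cos(t1) = 1.45 * 0.6157 = 0.8927 m
Horizontal distance from joint 1 to link-2 COM:
  x_c2 = L1*cos(t1) + Lc2*cos(t1+t2)
       = 2.9*0.6157 + 0.5*-0.3746 = 1.5981 m
tau1 = m1*g*x_c1 + m2*g*x_c2
     = 13*9.81*0.8927 + 10*9.81*1.5981
     = 113.8472 + 156.7751
     = 270.6223 Nm


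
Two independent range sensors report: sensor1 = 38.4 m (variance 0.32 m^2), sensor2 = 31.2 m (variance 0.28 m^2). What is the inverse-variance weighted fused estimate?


w1 = (1/var1) / (1/var1 + 1/var2)
   = 3.125 / (3.125 + 3.5714) = 0.4667
w2 = 1 - w1 = 0.5333
fused = w1*s1 + w2*s2 = 17.92 + 16.64
= 34.56 m


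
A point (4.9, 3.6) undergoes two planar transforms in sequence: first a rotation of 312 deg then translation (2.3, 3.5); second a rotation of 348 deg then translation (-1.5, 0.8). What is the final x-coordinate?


After transform 1:
x1 = cos(312)*4.9 - sin(312)*3.6 + 2.3 = 8.2541
y1 = sin(312)*4.9 + cos(312)*3.6 + 3.5 = 2.2675
After transform 2:
x2 = cos(348)*8.2541 - sin(348)*2.2675 + -1.5
= 7.0451


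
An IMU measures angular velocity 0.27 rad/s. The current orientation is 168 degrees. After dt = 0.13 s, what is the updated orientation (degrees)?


delta_theta = w * dt = 0.27 * 0.13 = 0.0351 rad
= 2.0111 deg
theta_new = 168 + 2.0111 = 170.0111 deg


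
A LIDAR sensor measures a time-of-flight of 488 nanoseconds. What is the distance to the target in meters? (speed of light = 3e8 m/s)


tof = 488 ns = 4.88e-07 s
dist = c * tof / 2
= 3e8 * 4.88e-07 / 2
= 73.2 m


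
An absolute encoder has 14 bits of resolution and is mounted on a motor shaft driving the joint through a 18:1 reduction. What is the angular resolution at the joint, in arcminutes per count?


counts = 2^14 = 16384
effective counts at joint = 16384 * 18 = 294912
resolution = 360*60 / 294912
= 0.0732 arcmin/count


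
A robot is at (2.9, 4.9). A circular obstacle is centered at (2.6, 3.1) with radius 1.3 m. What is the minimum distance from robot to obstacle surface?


center_dist = sqrt((2.9-2.6)^2 + (4.9-3.1)^2)
= sqrt(0.09 + 3.24)
= 1.8248
min_dist = center_dist - radius = 1.8248 - 1.3 = 0.5248 m


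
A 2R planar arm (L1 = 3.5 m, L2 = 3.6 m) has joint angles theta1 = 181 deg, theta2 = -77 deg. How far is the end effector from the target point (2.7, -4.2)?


End effector via forward kinematics:
x = L1*cos(t1) + L2*cos(t1+t2) = -4.3704
y = L1*sin(t1) + L2*sin(t1+t2) = 3.432
Distance to target:
d = sqrt((2.7 - -4.3704)^2 + (-4.2 - 3.432)^2)
= sqrt(49.9904 + 58.2471)
= 10.4037 m


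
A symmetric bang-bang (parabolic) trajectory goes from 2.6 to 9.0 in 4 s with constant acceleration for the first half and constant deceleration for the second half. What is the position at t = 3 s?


Symmetric rest-to-rest: each phase covers (pf-p0)/2 in time T/2. 0.5*a*(T/2)^2 = (pf-p0)/2 => a = 4*(pf-p0)/T^2
a = 4*(9.0-2.6)/4^2 = 1.6
t = 3 is in the deceleration phase (t > T/2).
p = pf - 0.5*a*(T-t)^2 = 9.0 - 0.5*1.6*1^2
= 8.2


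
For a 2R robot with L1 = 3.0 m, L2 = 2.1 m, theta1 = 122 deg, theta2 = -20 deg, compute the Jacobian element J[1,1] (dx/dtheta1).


J[1,1] = -L1*sin(t1) - L2*sin(t1+t2)
= -3.0*sin(122) - 2.1*sin(102)
= -4.5983


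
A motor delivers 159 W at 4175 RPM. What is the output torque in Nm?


omega = 4175 * 2*pi/60 = 437.205 rad/s
tau = P / omega = 159 / 437.205
= 0.3637 Nm


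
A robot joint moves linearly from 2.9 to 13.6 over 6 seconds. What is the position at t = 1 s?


s = t/T = 1/6 = 0.1667
p(t) = p0 + (pf-p0)*s
= 2.9 + (13.6 - 2.9) * 0.1667
= 4.6833


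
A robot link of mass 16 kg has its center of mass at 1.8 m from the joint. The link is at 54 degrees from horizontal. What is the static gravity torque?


tau = m*g*L*cos(angle)
= 16 * 9.81 * 1.8 * cos(54 deg)
= 16 * 9.81 * 1.8 * 0.5878
= 166.0658 Nm


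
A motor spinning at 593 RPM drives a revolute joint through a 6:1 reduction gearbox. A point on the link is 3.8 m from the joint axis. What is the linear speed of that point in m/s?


omega_motor = 593 * 2*pi/60 = 62.0988 rad/s
omega_joint = omega_motor / 6 = 10.3498 rad/s
v = omega_joint * r = 10.3498 * 3.8
= 39.3292 m/s


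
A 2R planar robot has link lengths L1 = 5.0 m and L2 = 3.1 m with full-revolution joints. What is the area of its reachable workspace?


r_max = L1 + L2 = 8.1 m
r_min = |L1 - L2| = 1.9 m
Area = pi*(r_max^2 - r_min^2)
= pi*(65.61 - 3.61)
= pi * 62.0
= 194.7787 m^2


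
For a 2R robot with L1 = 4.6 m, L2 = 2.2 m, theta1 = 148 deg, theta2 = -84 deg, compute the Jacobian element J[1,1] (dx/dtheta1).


J[1,1] = -L1*sin(t1) - L2*sin(t1+t2)
= -4.6*sin(148) - 2.2*sin(64)
= -4.415


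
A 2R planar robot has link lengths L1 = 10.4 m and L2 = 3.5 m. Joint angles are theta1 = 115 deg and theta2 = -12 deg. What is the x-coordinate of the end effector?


Convert angles to radians: theta1 = 2.0071, theta2 = -0.2094
x = L1*cos(theta1) + L2*cos(theta1+theta2)
x = -4.3952 + -0.7873
x = -5.1826


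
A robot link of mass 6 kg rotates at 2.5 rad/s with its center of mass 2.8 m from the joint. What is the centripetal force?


F = m * omega^2 * r
= 6 * 2.5^2 * 2.8
= 6 * 6.25 * 2.8
= 105.0 N


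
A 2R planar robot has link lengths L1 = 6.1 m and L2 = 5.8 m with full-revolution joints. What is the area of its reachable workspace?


r_max = L1 + L2 = 11.9 m
r_min = |L1 - L2| = 0.3 m
Area = pi*(r_max^2 - r_min^2)
= pi*(141.61 - 0.09)
= pi * 141.52
= 444.5982 m^2


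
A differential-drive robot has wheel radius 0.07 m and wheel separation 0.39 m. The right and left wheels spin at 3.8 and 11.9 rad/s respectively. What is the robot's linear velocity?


vR = r*wR = 0.07*3.8 = 0.266 m/s
vL = r*wL = 0.07*11.9 = 0.833 m/s
v = (vR+vL)/2 = 0.5495 m/s
omega = (vR-vL)/L = -1.4538 rad/s
linear velocity = 0.5495 m/s


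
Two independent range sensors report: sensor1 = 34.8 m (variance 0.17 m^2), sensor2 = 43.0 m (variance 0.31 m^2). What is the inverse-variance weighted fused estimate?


w1 = (1/var1) / (1/var1 + 1/var2)
   = 5.8824 / (5.8824 + 3.2258) = 0.6458
w2 = 1 - w1 = 0.3542
fused = w1*s1 + w2*s2 = 22.475 + 15.2292
= 37.7042 m


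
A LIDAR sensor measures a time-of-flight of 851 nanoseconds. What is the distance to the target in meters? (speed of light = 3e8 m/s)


tof = 851 ns = 8.51e-07 s
dist = c * tof / 2
= 3e8 * 8.51e-07 / 2
= 127.65 m
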